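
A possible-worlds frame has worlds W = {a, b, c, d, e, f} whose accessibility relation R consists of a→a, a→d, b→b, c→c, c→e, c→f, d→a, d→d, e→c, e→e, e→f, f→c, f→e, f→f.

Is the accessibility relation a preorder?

Reflexive: yes — every world is R-related to itself.
Transitive: yes — every two-step R-path is closed by a direct edge.
So R is a preorder.

Yes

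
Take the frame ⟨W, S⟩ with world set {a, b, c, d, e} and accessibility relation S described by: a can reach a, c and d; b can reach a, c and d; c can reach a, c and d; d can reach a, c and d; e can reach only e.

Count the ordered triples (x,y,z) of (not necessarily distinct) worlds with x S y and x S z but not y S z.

0

S is Euclidean; there are no such tuples.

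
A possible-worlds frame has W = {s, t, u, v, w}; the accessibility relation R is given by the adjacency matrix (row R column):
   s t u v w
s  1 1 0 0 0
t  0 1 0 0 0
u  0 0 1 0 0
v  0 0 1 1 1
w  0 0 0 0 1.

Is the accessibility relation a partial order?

Yes

Reflexive: yes — every world is R-related to itself.
Transitive: yes — every two-step R-path is closed by a direct edge.
Antisymmetric: yes — no distinct pair is related both ways.
So R is a partial order.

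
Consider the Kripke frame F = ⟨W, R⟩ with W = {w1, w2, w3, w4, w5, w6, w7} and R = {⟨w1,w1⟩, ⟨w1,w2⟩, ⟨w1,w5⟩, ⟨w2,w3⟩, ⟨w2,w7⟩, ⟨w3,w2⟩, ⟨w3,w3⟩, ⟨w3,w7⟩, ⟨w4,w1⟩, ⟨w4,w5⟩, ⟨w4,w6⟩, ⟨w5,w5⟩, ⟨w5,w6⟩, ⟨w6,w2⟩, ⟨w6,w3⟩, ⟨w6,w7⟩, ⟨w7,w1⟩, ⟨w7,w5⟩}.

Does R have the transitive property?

No

Transitive: no — w1 R w2 and w2 R w3, but not w1 R w3.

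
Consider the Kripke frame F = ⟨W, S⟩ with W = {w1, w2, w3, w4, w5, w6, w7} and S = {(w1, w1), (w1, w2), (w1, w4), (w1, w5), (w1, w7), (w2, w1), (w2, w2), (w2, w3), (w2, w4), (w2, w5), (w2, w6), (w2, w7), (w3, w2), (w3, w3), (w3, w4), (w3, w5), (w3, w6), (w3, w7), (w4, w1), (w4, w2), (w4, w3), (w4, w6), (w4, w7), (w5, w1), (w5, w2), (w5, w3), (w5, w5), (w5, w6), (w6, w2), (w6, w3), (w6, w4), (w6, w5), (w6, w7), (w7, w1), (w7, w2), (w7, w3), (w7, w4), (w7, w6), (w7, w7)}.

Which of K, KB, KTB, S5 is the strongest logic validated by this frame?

KB

Symmetric (axiom B): yes — every pair in S has its reverse in S.
Reflexive (axiom T): no — w4 is not related to itself.
Euclidean (axiom 5): no — w1 S w4 and w1 S w5, but not w4 S w5.
So F validates K, KB; KTB would additionally require S to be reflexive. The strongest is KB.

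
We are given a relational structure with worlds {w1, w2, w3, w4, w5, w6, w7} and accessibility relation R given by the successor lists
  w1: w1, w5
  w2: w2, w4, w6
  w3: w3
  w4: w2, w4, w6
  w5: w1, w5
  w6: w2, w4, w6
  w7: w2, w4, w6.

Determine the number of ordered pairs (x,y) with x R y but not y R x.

3

Enumerating: (w7,w2), (w7,w4), (w7,w6).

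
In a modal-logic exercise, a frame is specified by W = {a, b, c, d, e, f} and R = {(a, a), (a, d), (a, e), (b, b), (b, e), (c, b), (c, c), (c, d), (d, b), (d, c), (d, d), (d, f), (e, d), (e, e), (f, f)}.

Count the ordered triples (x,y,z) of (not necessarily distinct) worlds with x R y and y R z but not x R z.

Enumerating: (a,d,b), (a,d,c), (a,d,f), (b,e,d), (c,b,e), (c,d,f), (d,b,e), (e,d,b), (e,d,c), (e,d,f).

10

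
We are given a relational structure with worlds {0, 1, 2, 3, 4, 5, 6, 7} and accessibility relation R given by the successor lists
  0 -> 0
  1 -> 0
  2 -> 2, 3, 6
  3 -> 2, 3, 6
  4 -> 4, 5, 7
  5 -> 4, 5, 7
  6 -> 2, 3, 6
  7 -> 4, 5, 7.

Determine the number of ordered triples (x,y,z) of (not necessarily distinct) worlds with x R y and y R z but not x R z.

R is transitive; there are no such tuples.

0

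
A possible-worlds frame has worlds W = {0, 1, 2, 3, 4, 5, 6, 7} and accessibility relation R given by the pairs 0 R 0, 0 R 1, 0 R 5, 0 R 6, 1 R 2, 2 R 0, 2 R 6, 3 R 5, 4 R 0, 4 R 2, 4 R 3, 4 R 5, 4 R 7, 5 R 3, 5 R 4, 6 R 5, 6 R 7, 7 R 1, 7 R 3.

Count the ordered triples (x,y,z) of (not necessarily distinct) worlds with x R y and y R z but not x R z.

Enumerating: (0,1,2), (0,5,3), (0,5,4), (0,6,7), (1,2,0), (1,2,6), (2,0,1), (2,0,5), (2,6,5), (2,6,7), (3,5,3), (3,5,4), … and 16 more.
Total: 28.

28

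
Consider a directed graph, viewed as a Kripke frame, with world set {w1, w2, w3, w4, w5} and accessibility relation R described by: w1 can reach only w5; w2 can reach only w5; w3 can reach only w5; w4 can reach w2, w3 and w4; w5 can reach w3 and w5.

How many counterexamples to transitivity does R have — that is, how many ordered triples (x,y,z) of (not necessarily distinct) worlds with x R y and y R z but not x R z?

Enumerating: (w1,w5,w3), (w2,w5,w3), (w3,w5,w3), (w4,w2,w5), (w4,w3,w5).

5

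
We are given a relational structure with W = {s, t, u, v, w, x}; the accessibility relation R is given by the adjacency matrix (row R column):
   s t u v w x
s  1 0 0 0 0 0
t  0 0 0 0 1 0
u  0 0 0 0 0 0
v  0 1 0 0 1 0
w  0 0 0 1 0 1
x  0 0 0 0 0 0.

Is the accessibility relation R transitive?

No

Transitive: no — t R w and w R v, but not t R v.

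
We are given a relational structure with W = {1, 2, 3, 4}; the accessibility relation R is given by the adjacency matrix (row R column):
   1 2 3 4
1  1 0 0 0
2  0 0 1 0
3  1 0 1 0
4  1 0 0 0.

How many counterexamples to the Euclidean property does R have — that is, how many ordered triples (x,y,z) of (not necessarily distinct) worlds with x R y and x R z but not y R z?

Enumerating: (3,1,3).

1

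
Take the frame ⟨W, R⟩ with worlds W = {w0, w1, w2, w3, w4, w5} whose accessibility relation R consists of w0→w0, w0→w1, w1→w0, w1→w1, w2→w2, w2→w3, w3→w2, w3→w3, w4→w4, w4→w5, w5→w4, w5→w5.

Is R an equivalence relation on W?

Yes

Reflexive: yes — every world is R-related to itself.
Symmetric: yes — every pair in R has its reverse in R.
Transitive: yes — every two-step R-path is closed by a direct edge.
So R is an equivalence relation.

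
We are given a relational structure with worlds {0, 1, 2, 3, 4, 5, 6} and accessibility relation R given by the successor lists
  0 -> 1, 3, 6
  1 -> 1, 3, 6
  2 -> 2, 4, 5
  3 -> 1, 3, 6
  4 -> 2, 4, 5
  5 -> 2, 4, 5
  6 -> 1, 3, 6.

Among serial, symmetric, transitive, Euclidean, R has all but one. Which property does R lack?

symmetric

Serial: yes — every world has a successor (e.g. 0 R 1).
Symmetric: no — 0 R 1 but not 1 R 0.
Transitive: yes — every two-step R-path is closed by a direct edge.
Euclidean: yes — any two successors of a common world are R-related.
Only symmetric fails.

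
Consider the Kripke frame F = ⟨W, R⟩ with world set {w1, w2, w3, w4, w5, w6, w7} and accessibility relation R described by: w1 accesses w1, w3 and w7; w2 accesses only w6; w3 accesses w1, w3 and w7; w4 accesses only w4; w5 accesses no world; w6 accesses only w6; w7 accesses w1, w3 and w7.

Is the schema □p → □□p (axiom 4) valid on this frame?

Yes

By correspondence theory, 4 is valid on a frame iff R is transitive.
Transitive: yes — every two-step R-path is closed by a direct edge.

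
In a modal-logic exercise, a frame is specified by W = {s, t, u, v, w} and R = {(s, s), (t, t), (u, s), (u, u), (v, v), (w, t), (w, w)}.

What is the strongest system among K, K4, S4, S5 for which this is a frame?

S4

Transitive (axiom 4): yes — every two-step R-path is closed by a direct edge.
Reflexive (axiom T): yes — every world is R-related to itself.
Euclidean (axiom 5): no — u R s and u R u, but not s R u.
So F validates K, K4, S4; S5 would additionally require R to be Euclidean. The strongest is S4.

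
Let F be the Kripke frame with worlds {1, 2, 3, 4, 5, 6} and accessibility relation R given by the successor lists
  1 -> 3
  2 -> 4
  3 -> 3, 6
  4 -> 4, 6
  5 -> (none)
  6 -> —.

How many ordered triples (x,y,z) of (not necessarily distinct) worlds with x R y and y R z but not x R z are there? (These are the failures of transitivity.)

Enumerating: (1,3,6), (2,4,6).

2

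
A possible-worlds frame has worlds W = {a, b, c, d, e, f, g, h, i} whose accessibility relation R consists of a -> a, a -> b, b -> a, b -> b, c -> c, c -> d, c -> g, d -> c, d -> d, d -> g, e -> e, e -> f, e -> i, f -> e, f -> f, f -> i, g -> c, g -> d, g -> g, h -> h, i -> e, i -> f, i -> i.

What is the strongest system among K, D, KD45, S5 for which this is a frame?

Serial (axiom D): yes — every world has a successor (e.g. a R a).
Euclidean (axiom 5): yes — any two successors of a common world are R-related.
Transitive (axiom 4): yes — every two-step R-path is closed by a direct edge.
Reflexive (axiom T): yes — every world is R-related to itself.
So F validates K, D, KD45, S5. The strongest is S5.

S5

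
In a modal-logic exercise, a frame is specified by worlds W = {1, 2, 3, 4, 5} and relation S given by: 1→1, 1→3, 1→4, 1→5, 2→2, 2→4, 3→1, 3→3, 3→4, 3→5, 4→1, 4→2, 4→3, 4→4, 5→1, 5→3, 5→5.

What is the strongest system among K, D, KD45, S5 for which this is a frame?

Serial (axiom D): yes — every world has a successor (e.g. 1 S 1).
Euclidean (axiom 5): no — 1 S 4 and 1 S 5, but not 4 S 5.
Transitive (axiom 4): no — 1 S 4 and 4 S 2, but not 1 S 2.
Reflexive (axiom T): yes — every world is S-related to itself.
So F validates K, D; KD45 would additionally require S to be Euclidean and transitive. The strongest is D.

D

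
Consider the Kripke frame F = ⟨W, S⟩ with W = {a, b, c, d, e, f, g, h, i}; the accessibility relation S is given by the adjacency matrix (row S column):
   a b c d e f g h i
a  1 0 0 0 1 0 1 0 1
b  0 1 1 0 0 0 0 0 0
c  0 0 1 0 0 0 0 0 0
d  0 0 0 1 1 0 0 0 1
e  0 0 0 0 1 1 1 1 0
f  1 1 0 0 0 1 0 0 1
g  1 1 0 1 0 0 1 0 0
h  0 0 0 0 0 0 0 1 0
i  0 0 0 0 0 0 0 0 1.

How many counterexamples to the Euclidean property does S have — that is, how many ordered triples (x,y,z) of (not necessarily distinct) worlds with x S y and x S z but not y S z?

37

Enumerating: (a,e,a), (a,e,i), (a,g,e), (a,g,i), (a,i,a), (a,i,e), (a,i,g), (b,c,b), (d,e,d), (d,e,i), (d,i,d), (d,i,e), … and 25 more.
Total: 37.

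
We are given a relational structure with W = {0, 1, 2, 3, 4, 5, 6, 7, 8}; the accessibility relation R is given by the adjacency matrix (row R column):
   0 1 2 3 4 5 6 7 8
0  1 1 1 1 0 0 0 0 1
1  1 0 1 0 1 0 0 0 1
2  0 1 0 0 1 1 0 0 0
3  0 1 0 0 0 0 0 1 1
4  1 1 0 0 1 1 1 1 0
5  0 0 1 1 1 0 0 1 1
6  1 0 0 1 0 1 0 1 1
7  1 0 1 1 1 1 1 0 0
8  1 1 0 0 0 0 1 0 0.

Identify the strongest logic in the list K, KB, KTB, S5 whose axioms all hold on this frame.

Symmetric (axiom B): no — 0 R 2 but not 2 R 0.
Reflexive (axiom T): no — 1 is not related to itself.
Euclidean (axiom 5): no — 0 R 1 and 0 R 3, but not 1 R 3.
So F validates K; KB would additionally require R to be symmetric. The strongest is K.

K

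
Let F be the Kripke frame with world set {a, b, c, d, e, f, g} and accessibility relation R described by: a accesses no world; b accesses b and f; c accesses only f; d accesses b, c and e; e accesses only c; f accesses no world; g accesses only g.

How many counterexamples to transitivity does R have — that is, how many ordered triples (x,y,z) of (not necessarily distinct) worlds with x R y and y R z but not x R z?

3

Enumerating: (d,b,f), (d,c,f), (e,c,f).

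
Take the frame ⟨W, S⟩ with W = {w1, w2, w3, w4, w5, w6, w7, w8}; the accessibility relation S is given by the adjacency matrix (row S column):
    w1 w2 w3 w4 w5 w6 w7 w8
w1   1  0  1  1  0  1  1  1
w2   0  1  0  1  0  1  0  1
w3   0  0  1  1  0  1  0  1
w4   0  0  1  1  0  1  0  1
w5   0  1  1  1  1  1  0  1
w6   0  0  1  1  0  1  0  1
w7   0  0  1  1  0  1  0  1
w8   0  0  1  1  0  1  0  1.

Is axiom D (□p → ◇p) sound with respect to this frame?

The schema D characterises exactly the serial frames.
Serial: yes — every world has a successor (e.g. w1 S w1).

Yes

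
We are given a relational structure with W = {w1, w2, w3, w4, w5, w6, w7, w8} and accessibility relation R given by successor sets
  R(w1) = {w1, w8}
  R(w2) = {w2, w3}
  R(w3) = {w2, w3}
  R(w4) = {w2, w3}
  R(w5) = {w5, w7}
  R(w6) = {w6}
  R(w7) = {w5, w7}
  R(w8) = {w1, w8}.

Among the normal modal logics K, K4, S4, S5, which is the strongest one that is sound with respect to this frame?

K4

Transitive (axiom 4): yes — every two-step R-path is closed by a direct edge.
Reflexive (axiom T): no — w4 is not related to itself.
Euclidean (axiom 5): yes — any two successors of a common world are R-related.
So F validates K, K4; S4 would additionally require R to be reflexive. The strongest is K4.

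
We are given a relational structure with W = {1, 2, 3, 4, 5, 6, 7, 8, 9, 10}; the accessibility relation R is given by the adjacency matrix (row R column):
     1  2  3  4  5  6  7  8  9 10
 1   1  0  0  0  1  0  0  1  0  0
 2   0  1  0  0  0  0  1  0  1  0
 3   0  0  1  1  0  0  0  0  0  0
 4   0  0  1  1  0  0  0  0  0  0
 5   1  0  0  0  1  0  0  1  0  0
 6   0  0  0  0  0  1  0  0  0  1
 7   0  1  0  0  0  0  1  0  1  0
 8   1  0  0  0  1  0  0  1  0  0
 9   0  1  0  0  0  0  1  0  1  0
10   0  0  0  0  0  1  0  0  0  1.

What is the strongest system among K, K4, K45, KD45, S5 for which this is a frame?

Transitive (axiom 4): yes — every two-step R-path is closed by a direct edge.
Euclidean (axiom 5): yes — any two successors of a common world are R-related.
Serial (axiom D): yes — every world has a successor (e.g. 1 R 1).
Reflexive (axiom T): yes — every world is R-related to itself.
So F validates K, K4, K45, KD45, S5. The strongest is S5.

S5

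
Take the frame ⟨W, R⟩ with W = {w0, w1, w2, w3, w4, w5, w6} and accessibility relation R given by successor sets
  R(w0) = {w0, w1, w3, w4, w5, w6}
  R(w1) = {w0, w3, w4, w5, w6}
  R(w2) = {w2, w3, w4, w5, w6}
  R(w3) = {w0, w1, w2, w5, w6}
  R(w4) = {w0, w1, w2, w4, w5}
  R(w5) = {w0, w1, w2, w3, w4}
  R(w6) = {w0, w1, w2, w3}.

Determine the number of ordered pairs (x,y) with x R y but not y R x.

R is symmetric; there are no such tuples.

0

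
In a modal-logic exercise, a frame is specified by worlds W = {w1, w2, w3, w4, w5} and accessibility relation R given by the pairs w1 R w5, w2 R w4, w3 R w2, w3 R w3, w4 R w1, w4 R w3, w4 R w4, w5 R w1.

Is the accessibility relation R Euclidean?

Euclidean: no — w4 R w1 and w4 R w3, but not w1 R w3.

No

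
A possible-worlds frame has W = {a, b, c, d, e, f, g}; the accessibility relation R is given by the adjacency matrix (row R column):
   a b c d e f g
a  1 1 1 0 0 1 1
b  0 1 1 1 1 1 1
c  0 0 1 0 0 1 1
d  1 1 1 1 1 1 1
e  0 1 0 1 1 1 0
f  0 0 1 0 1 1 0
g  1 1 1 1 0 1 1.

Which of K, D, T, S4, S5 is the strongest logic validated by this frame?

T

Serial (axiom D): yes — every world has a successor (e.g. a R a).
Reflexive (axiom T): yes — every world is R-related to itself.
Transitive (axiom 4): no — a R b and b R d, but not a R d.
Euclidean (axiom 5): no — a R c and a R b, but not c R b.
So F validates K, D, T; S4 would additionally require R to be transitive. The strongest is T.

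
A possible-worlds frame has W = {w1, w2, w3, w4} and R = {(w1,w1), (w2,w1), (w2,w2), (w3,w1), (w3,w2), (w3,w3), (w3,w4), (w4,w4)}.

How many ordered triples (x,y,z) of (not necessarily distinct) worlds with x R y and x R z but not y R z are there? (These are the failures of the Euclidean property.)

9

Enumerating: (w2,w1,w2), (w3,w1,w2), (w3,w1,w3), (w3,w1,w4), (w3,w2,w3), (w3,w2,w4), (w3,w4,w1), (w3,w4,w2), (w3,w4,w3).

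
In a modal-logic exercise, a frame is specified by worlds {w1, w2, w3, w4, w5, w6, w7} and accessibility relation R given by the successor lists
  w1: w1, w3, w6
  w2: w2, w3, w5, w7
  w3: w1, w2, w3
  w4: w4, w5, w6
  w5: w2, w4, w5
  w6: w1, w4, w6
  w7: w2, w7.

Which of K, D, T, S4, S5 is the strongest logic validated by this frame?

T

Serial (axiom D): yes — every world has a successor (e.g. w1 R w1).
Reflexive (axiom T): yes — every world is R-related to itself.
Transitive (axiom 4): no — w1 R w3 and w3 R w2, but not w1 R w2.
Euclidean (axiom 5): no — w1 R w3 and w1 R w6, but not w3 R w6.
So F validates K, D, T; S4 would additionally require R to be transitive. The strongest is T.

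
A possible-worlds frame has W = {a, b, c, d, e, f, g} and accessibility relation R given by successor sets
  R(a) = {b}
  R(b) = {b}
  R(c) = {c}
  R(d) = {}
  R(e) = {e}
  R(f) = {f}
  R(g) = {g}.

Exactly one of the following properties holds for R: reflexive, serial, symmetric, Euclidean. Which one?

Euclidean

Reflexive: no — a is not related to itself.
Serial: no — d has no R-successor.
Symmetric: no — a R b but not b R a.
Euclidean: yes — any two successors of a common world are R-related.
Only Euclidean holds.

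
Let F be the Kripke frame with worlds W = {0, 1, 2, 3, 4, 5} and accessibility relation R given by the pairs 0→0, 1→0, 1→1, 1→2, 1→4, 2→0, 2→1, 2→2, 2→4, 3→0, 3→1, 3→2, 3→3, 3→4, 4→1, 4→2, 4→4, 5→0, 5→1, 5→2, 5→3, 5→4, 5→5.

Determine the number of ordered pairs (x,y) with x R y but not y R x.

Enumerating: (1,0), (2,0), (3,0), (3,1), (3,2), (3,4), (5,0), (5,1), (5,2), (5,3), (5,4).

11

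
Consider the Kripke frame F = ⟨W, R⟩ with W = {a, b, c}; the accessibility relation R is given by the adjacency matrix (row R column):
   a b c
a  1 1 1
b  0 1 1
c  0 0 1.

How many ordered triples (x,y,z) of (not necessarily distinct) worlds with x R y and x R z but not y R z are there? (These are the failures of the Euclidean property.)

Enumerating: (a,b,a), (a,c,a), (a,c,b), (b,c,b).

4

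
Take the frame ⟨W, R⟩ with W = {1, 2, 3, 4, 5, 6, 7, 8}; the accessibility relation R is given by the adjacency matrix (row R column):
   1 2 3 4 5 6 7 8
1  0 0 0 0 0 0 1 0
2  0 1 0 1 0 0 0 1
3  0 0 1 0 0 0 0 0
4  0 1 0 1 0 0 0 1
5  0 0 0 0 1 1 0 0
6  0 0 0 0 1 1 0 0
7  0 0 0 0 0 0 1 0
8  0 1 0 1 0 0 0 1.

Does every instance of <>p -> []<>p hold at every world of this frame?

By correspondence theory, 5 is valid on a frame iff R is Euclidean.
Euclidean: yes — any two successors of a common world are R-related.

Yes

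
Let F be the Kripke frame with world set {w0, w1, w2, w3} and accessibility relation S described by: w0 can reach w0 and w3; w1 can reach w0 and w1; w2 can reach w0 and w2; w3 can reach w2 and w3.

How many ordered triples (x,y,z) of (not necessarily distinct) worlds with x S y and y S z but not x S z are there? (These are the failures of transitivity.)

4

Enumerating: (w0,w3,w2), (w1,w0,w3), (w2,w0,w3), (w3,w2,w0).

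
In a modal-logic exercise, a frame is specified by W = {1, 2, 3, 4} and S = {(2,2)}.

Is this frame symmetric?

Yes

Symmetric: yes — every pair in S has its reverse in S.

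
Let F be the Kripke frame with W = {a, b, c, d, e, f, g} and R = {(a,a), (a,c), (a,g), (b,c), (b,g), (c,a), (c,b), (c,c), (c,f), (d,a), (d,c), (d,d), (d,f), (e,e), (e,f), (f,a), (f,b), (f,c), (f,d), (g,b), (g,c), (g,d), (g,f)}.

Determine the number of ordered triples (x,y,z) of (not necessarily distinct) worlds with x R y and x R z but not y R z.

30

Enumerating: (a,c,g), (a,g,a), (a,g,g), (b,c,g), (b,g,g), (c,a,b), (c,a,f), (c,b,a), (c,b,b), (c,b,f), (c,f,f), (d,a,d), … and 18 more.
Total: 30.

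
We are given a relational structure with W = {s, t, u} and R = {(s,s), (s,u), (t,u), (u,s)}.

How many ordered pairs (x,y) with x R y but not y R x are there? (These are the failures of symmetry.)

1

Enumerating: (t,u).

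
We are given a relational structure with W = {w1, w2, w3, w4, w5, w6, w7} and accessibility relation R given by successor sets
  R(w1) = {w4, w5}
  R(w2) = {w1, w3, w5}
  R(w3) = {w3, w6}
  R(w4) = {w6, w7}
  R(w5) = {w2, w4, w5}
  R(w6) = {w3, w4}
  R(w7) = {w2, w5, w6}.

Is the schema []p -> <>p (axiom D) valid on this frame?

Yes

By correspondence theory, D is valid on a frame iff R is serial.
Serial: yes — every world has a successor (e.g. w1 R w4).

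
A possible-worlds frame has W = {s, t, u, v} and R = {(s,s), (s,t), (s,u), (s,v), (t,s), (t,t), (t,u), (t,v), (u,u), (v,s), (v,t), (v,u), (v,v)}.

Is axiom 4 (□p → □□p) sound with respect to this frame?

The schema 4 characterises exactly the transitive frames.
Transitive: yes — every two-step R-path is closed by a direct edge.

Yes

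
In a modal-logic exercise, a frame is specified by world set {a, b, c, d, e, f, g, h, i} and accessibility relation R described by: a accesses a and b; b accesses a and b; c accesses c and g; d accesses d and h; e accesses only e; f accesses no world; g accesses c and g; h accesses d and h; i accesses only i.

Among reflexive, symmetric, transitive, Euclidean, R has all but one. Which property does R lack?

Reflexive: no — f is not related to itself.
Symmetric: yes — every pair in R has its reverse in R.
Transitive: yes — every two-step R-path is closed by a direct edge.
Euclidean: yes — any two successors of a common world are R-related.
Only reflexive fails.

reflexive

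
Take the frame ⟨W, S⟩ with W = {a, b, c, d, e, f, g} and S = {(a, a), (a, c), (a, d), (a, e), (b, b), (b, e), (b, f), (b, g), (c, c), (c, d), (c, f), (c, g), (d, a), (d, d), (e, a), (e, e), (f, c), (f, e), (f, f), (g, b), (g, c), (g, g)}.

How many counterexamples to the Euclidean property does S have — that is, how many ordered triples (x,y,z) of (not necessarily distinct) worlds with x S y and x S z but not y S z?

25

Enumerating: (a,c,a), (a,c,e), (a,d,c), (a,d,e), (a,e,c), (a,e,d), (b,e,b), (b,e,f), (b,e,g), (b,f,b), (b,f,g), (b,g,e), … and 13 more.
Total: 25.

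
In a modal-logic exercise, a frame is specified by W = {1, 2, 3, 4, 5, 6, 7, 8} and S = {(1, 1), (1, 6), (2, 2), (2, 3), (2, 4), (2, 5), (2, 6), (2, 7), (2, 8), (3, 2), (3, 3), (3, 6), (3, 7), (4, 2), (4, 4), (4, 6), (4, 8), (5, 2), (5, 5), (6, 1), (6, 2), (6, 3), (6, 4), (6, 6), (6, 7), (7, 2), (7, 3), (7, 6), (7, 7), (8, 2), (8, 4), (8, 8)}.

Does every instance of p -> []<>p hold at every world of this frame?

By correspondence theory, B is valid on a frame iff S is symmetric.
Symmetric: yes — every pair in S has its reverse in S.

Yes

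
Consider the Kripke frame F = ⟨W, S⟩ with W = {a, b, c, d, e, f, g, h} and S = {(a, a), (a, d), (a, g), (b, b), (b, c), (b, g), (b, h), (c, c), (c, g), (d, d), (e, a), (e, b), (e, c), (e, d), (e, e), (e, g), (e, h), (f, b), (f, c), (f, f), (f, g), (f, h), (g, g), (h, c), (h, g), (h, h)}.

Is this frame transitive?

Transitive: yes — every two-step S-path is closed by a direct edge.

Yes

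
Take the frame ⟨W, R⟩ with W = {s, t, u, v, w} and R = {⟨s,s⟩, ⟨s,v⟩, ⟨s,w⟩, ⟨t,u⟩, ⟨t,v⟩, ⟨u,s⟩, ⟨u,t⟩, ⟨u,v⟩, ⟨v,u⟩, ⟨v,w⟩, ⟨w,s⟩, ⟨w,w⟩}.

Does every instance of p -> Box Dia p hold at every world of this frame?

The schema B characterises exactly the symmetric frames.
Symmetric: no — s R v but not v R s.

No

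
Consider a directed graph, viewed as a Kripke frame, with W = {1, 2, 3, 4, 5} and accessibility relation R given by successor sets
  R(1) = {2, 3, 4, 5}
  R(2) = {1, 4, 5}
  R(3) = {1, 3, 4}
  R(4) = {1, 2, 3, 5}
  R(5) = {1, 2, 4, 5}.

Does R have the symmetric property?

Yes

Symmetric: yes — every pair in R has its reverse in R.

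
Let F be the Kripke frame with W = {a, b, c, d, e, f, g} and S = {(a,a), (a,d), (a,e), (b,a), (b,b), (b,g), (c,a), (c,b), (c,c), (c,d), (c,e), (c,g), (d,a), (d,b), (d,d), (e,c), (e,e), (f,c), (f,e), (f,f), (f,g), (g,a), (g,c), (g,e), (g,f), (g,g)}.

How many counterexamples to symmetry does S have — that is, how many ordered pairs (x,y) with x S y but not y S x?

Enumerating: (a,e), (b,a), (b,g), (c,a), (c,b), (c,d), (d,b), (f,c), (f,e), (g,a), (g,e).

11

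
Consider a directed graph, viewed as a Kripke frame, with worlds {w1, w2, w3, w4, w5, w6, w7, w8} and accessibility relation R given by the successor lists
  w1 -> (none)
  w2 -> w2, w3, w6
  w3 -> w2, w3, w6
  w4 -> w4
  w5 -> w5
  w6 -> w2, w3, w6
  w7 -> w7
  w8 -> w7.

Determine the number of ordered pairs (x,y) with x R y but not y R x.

1

Enumerating: (w8,w7).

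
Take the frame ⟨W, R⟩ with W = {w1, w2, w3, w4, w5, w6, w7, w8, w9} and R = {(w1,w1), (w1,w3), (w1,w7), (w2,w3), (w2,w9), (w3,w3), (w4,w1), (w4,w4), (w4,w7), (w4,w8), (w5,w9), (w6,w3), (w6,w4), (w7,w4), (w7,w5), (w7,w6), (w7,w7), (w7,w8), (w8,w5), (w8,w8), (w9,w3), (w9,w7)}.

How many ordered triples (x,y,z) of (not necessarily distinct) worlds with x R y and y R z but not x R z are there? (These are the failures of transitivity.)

Enumerating: (w1,w7,w4), (w1,w7,w5), (w1,w7,w6), (w1,w7,w8), (w2,w9,w7), (w4,w1,w3), (w4,w7,w5), (w4,w7,w6), (w4,w8,w5), (w5,w9,w3), (w5,w9,w7), (w6,w4,w1), … and 10 more.
Total: 22.

22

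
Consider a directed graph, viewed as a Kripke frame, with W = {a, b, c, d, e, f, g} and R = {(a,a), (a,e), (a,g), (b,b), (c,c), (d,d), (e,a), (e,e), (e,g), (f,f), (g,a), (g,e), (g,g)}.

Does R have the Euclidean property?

Yes

Euclidean: yes — any two successors of a common world are R-related.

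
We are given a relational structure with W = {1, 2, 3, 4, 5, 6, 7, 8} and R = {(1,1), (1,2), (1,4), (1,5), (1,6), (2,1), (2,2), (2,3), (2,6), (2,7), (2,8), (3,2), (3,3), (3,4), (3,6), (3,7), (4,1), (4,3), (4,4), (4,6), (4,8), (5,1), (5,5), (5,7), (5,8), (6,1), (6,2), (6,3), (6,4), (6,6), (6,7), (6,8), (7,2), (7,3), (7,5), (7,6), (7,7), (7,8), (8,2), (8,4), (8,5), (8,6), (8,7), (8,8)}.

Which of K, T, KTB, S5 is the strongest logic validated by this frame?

KTB

Reflexive (axiom T): yes — every world is R-related to itself.
Symmetric (axiom B): yes — every pair in R has its reverse in R.
Euclidean (axiom 5): no — 1 R 2 and 1 R 4, but not 2 R 4.
So F validates K, T, KTB; S5 would additionally require R to be Euclidean. The strongest is KTB.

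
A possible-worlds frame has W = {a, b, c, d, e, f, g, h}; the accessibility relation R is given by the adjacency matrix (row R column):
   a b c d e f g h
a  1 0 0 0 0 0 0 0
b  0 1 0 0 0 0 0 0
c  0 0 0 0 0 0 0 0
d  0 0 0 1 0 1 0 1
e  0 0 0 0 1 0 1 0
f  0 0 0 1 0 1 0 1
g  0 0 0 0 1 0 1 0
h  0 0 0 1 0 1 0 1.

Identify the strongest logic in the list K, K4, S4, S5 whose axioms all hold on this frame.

Transitive (axiom 4): yes — every two-step R-path is closed by a direct edge.
Reflexive (axiom T): no — c is not related to itself.
Euclidean (axiom 5): yes — any two successors of a common world are R-related.
So F validates K, K4; S4 would additionally require R to be reflexive. The strongest is K4.

K4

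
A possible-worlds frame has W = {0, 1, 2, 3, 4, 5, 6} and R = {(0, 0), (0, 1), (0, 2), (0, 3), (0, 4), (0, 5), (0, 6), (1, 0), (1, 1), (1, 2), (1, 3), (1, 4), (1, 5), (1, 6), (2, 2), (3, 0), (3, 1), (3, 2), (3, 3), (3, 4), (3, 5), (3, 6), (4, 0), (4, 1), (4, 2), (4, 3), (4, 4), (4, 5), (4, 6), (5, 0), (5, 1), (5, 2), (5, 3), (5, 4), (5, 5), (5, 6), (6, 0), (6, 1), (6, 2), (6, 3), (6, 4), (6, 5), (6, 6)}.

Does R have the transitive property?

Transitive: yes — every two-step R-path is closed by a direct edge.

Yes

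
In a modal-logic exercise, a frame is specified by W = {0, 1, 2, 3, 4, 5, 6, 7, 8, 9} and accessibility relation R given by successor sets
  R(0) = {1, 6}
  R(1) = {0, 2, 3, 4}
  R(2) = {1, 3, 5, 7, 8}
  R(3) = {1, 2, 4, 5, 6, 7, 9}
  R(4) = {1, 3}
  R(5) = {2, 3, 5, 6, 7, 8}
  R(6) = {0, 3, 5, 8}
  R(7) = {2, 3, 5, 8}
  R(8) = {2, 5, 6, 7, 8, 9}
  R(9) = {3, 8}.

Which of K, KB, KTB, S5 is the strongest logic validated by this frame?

KB

Symmetric (axiom B): yes — every pair in R has its reverse in R.
Reflexive (axiom T): no — 0 is not related to itself.
Euclidean (axiom 5): no — 0 R 1 and 0 R 6, but not 1 R 6.
So F validates K, KB; KTB would additionally require R to be reflexive. The strongest is KB.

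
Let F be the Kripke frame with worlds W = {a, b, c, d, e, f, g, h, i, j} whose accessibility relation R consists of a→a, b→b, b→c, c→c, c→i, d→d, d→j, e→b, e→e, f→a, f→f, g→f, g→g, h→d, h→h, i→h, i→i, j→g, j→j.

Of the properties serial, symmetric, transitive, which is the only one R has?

serial

Serial: yes — every world has a successor (e.g. a R a).
Symmetric: no — b R c but not c R b.
Transitive: no — b R c and c R i, but not b R i.
Only serial holds.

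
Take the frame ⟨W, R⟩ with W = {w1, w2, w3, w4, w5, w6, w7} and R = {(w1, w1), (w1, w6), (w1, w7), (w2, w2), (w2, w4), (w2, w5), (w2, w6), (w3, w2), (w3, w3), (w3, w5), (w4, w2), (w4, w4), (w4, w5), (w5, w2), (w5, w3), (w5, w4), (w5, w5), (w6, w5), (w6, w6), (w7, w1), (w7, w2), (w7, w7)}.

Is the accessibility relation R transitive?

Transitive: no — w1 R w6 and w6 R w5, but not w1 R w5.

No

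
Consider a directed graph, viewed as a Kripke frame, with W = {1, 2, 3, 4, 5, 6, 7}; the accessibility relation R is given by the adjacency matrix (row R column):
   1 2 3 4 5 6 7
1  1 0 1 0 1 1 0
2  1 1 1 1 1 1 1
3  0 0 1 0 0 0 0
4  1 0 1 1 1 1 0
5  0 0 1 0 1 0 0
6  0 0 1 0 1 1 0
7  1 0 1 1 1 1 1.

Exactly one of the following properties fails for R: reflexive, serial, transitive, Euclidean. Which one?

Euclidean

Reflexive: yes — every world is R-related to itself.
Serial: yes — every world has a successor (e.g. 1 R 1).
Transitive: yes — every two-step R-path is closed by a direct edge.
Euclidean: no — 1 R 3 and 1 R 5, but not 3 R 5.
Only Euclidean fails.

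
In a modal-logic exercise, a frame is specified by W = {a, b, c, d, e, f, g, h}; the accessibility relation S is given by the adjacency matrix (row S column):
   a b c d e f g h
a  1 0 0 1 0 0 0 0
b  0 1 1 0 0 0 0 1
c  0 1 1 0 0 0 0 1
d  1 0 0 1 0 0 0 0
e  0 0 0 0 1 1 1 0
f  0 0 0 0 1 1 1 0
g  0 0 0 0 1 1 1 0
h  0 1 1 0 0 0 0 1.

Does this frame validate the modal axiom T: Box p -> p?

Yes

The schema T characterises exactly the reflexive frames.
Reflexive: yes — every world is S-related to itself.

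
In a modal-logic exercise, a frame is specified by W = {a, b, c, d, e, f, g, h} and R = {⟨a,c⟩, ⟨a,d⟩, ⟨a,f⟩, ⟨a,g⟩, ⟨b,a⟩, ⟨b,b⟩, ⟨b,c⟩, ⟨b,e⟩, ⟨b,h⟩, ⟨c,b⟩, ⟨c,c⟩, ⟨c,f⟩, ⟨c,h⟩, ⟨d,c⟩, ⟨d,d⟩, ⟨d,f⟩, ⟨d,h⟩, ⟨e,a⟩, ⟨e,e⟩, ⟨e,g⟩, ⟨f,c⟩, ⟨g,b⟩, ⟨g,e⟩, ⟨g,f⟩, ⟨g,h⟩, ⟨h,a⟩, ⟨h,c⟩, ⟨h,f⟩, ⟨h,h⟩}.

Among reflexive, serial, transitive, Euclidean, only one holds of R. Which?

Reflexive: no — a is not related to itself.
Serial: yes — every world has a successor (e.g. a R c).
Transitive: no — a R c and c R b, but not a R b.
Euclidean: no — a R c and a R d, but not c R d.
Only serial holds.

serial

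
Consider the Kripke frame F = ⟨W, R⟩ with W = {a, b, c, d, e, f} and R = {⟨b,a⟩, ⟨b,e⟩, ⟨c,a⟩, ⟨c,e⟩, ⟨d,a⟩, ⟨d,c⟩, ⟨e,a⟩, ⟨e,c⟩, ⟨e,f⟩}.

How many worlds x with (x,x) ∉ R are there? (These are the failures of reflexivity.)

6

Enumerating: a, b, c, d, e, f.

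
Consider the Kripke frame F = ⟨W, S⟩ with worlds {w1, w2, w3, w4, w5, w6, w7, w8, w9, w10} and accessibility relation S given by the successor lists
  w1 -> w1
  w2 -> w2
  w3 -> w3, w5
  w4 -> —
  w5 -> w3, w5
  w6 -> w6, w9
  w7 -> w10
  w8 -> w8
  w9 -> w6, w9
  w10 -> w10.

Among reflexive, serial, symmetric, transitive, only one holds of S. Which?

transitive

Reflexive: no — w4 is not related to itself.
Serial: no — w4 has no S-successor.
Symmetric: no — w7 S w10 but not w10 S w7.
Transitive: yes — every two-step S-path is closed by a direct edge.
Only transitive holds.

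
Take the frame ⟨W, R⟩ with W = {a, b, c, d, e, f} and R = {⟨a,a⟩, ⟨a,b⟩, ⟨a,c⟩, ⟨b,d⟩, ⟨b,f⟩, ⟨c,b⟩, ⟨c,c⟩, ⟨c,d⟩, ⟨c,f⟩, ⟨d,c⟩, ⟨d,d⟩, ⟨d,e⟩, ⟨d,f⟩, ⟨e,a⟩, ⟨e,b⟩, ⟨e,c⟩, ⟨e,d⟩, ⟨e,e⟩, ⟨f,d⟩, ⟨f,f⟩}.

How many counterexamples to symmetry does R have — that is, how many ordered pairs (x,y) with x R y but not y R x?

Enumerating: (a,b), (a,c), (b,d), (b,f), (c,b), (c,f), (e,a), (e,b), (e,c).

9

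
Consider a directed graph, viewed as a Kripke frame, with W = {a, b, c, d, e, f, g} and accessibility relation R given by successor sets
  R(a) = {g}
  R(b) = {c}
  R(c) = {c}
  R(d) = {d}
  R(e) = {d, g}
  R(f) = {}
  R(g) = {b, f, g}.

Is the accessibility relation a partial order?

Reflexive: no — a is not related to itself.
Transitive: no — a R g and g R b, but not a R b.
Antisymmetric: yes — no distinct pair is related both ways.
So R is not a partial order.

No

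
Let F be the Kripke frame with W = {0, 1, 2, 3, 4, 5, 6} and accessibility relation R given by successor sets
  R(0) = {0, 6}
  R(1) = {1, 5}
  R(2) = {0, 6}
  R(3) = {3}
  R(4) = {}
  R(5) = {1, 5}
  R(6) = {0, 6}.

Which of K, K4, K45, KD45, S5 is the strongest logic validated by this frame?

Transitive (axiom 4): yes — every two-step R-path is closed by a direct edge.
Euclidean (axiom 5): yes — any two successors of a common world are R-related.
Serial (axiom D): no — 4 has no R-successor.
Reflexive (axiom T): no — 2 is not related to itself.
So F validates K, K4, K45; KD45 would additionally require R to be serial. The strongest is K45.

K45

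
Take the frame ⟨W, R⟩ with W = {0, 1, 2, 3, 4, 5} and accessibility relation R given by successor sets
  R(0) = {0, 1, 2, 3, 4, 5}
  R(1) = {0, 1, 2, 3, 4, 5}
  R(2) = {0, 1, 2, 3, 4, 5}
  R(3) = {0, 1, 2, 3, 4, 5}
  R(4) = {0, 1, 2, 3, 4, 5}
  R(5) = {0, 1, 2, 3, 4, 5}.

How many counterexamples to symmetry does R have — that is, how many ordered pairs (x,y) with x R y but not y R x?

0

R is symmetric; there are no such tuples.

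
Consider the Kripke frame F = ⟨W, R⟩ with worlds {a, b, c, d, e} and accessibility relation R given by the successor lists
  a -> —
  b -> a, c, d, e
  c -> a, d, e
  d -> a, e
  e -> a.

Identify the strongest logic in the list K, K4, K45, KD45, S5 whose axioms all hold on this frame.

K4

Transitive (axiom 4): yes — every two-step R-path is closed by a direct edge.
Euclidean (axiom 5): no — b R a and b R c, but not a R c.
Serial (axiom D): no — a has no R-successor.
Reflexive (axiom T): no — a is not related to itself.
So F validates K, K4; K45 would additionally require R to be Euclidean. The strongest is K4.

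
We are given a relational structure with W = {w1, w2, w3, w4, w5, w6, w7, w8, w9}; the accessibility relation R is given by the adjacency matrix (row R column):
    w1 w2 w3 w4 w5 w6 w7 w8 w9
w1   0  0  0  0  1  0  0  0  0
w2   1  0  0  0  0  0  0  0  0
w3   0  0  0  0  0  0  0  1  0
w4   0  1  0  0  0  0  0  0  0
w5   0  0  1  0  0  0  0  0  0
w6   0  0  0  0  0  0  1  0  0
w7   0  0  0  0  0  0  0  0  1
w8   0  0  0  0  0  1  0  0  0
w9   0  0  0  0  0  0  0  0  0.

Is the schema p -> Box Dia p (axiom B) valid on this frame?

No

The schema B characterises exactly the symmetric frames.
Symmetric: no — w1 R w5 but not w5 R w1.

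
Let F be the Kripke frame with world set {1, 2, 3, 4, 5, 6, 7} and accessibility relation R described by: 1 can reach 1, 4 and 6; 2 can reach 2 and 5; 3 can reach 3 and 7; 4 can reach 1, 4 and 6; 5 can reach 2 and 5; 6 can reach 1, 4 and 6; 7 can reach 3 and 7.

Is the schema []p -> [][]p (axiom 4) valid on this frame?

Yes

Axiom 4 corresponds to the accessibility relation being transitive.
Transitive: yes — every two-step R-path is closed by a direct edge.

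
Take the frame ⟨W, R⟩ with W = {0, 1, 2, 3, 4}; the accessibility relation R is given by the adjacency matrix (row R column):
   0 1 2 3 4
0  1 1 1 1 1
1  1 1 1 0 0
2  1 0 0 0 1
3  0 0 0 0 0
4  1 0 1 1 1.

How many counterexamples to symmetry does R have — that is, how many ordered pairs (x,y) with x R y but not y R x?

Enumerating: (0,3), (1,2), (4,3).

3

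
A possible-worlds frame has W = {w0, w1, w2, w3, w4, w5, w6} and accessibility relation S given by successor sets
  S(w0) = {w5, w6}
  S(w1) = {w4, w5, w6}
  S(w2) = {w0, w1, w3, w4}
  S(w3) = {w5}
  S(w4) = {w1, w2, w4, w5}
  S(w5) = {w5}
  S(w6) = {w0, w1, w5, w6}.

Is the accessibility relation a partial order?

No

Reflexive: no — w0 is not related to itself.
Transitive: no — w0 S w6 and w6 S w1, but not w0 S w1.
Antisymmetric: no — w0 S w6 and w6 S w0 with w0 ≠ w6.
So S is not a partial order.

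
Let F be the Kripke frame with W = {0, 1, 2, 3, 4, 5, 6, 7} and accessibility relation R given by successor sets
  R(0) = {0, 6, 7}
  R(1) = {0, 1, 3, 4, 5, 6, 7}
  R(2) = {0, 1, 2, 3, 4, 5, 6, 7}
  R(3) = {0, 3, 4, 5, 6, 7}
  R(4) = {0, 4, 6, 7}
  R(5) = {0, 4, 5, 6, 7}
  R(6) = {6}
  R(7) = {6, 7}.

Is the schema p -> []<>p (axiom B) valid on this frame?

No

Axiom B corresponds to the accessibility relation being symmetric.
Symmetric: no — 0 R 6 but not 6 R 0.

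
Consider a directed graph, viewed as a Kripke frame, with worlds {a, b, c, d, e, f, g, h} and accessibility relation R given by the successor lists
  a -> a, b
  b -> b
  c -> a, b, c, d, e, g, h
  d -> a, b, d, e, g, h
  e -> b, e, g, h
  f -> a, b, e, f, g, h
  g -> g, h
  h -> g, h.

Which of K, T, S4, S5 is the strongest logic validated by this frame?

S4

Reflexive (axiom T): yes — every world is R-related to itself.
Transitive (axiom 4): yes — every two-step R-path is closed by a direct edge.
Euclidean (axiom 5): no — c R a and c R d, but not a R d.
So F validates K, T, S4; S5 would additionally require R to be Euclidean. The strongest is S4.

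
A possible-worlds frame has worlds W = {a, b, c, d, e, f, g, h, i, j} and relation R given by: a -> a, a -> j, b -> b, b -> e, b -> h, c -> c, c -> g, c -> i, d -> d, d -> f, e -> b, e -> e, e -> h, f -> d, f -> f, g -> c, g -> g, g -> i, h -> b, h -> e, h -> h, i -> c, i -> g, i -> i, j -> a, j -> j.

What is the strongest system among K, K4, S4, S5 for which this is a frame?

S5

Transitive (axiom 4): yes — every two-step R-path is closed by a direct edge.
Reflexive (axiom T): yes — every world is R-related to itself.
Euclidean (axiom 5): yes — any two successors of a common world are R-related.
So F validates K, K4, S4, S5. The strongest is S5.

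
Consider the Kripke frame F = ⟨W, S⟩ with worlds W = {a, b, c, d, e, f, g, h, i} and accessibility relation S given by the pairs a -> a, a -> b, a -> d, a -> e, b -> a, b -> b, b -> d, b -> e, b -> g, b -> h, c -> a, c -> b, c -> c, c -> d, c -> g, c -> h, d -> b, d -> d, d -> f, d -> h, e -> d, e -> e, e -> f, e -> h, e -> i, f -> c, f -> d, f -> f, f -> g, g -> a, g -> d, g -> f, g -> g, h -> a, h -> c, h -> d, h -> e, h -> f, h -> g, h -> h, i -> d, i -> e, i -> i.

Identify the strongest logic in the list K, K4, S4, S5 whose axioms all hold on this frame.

K

Transitive (axiom 4): no — a S b and b S g, but not a S g.
Reflexive (axiom T): yes — every world is S-related to itself.
Euclidean (axiom 5): no — a S d and a S e, but not d S e.
So F validates K; K4 would additionally require S to be transitive. The strongest is K.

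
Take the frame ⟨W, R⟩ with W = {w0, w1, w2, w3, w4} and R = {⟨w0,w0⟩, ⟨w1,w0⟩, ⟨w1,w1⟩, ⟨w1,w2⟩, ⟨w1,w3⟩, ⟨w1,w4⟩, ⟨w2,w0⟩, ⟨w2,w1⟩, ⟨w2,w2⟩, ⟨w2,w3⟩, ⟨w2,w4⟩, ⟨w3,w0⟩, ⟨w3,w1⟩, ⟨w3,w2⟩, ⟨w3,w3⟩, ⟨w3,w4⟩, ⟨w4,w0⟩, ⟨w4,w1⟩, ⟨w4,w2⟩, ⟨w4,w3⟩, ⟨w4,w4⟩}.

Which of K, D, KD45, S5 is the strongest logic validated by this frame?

Serial (axiom D): yes — every world has a successor (e.g. w0 R w0).
Euclidean (axiom 5): no — w1 R w0 and w1 R w2, but not w0 R w2.
Transitive (axiom 4): yes — every two-step R-path is closed by a direct edge.
Reflexive (axiom T): yes — every world is R-related to itself.
So F validates K, D; KD45 would additionally require R to be Euclidean. The strongest is D.

D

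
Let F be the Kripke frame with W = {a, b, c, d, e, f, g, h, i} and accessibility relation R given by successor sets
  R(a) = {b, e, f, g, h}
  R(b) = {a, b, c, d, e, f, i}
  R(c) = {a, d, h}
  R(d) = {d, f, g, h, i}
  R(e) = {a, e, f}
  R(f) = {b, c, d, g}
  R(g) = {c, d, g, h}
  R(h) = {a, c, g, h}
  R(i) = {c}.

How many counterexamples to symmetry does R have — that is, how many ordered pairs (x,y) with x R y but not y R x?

Enumerating: (a,f), (a,g), (b,c), (b,d), (b,e), (b,i), (c,a), (c,d), (d,h), (d,i), (e,f), (f,c), (f,g), (g,c), (i,c).

15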